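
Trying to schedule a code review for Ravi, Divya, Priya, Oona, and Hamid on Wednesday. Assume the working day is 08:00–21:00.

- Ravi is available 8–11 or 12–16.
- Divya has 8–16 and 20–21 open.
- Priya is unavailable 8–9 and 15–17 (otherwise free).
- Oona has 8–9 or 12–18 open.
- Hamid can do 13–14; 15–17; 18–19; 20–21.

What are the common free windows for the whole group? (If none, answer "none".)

13:00-14:00

Ravi free: 08:00-11:00, 12:00-16:00.
Divya free: 08:00-16:00, 20:00-21:00.
Priya free: 09:00-15:00, 17:00-21:00 (invert busy blocks within the working day).
Oona free: 08:00-09:00, 12:00-18:00.
Hamid free: 13:00-14:00, 15:00-17:00, 18:00-19:00, 20:00-21:00.
Ravi ∩ Divya: 08:00-11:00, 12:00-16:00.
Ravi ∩ Divya ∩ Priya: 09:00-11:00, 12:00-15:00.
Ravi ∩ Divya ∩ Priya ∩ Oona: 12:00-15:00.
Ravi ∩ Divya ∩ Priya ∩ Oona ∩ Hamid: 13:00-14:00.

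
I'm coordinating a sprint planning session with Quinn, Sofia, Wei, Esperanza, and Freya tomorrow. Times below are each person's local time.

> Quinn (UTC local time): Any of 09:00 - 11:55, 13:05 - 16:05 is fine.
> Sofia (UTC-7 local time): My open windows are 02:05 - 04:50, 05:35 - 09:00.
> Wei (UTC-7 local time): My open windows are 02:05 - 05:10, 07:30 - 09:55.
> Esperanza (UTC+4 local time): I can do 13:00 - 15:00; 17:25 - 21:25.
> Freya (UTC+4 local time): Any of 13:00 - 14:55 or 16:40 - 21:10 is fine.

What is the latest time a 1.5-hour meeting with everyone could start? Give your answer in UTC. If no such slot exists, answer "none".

Quinn in UTC: 09:00-11:55, 13:05-16:05.
Sofia in UTC: 09:05-11:50, 12:35-16:00 (add 7h to convert from UTC-7).
Wei in UTC: 09:05-12:10, 14:30-16:55 (add 7h to convert from UTC-7).
Esperanza in UTC: 09:00-11:00, 13:25-17:25 (subtract 4h to convert from UTC+4).
Freya in UTC: 09:00-10:55, 12:40-17:10 (subtract 4h to convert from UTC+4).
Quinn ∩ Sofia: 09:05-11:50, 13:05-16:00.
Quinn ∩ Sofia ∩ Wei: 09:05-11:50, 14:30-16:00.
Quinn ∩ Sofia ∩ Wei ∩ Esperanza: 09:05-11:00, 14:30-16:00.
Quinn ∩ Sofia ∩ Wei ∩ Esperanza ∩ Freya: 09:05-10:55, 14:30-16:00.
So the common availability across everyone is 09:05-10:55, 14:30-16:00.
The last common window of at least 90 minutes is 14:30-16:00; a 90-minute meeting can start as late as 14:30 and still end by 16:00.

14:30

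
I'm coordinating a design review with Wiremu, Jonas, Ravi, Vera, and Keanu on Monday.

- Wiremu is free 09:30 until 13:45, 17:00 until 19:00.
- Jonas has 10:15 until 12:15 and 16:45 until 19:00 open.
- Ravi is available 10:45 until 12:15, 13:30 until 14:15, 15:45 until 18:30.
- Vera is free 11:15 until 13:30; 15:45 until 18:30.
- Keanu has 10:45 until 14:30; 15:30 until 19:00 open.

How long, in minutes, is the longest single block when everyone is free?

90

Wiremu ∩ Jonas: 10:15-12:15, 17:00-19:00.
Wiremu ∩ Jonas ∩ Ravi: 10:45-12:15, 17:00-18:30.
Wiremu ∩ Jonas ∩ Ravi ∩ Vera: 11:15-12:15, 17:00-18:30.
Wiremu ∩ Jonas ∩ Ravi ∩ Vera ∩ Keanu: 11:15-12:15, 17:00-18:30.
The longest is 17:00-18:30 at 90 minutes.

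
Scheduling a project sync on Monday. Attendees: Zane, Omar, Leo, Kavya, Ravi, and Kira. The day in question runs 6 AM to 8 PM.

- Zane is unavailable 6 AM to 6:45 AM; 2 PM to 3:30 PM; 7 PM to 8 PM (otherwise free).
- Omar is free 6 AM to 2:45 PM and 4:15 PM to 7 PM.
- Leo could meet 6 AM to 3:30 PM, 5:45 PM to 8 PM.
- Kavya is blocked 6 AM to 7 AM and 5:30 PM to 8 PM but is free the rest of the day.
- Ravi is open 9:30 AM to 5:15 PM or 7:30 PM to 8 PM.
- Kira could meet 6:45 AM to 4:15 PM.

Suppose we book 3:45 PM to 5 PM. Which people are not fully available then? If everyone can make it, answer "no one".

Zane free: 06:45-14:00, 15:30-19:00 (invert busy blocks within the working day).
Omar free: 06:00-14:45, 16:15-19:00.
Leo free: 06:00-15:30, 17:45-20:00.
Kavya free: 07:00-17:30 (invert busy blocks within the working day).
Ravi free: 09:30-17:15, 19:30-20:00.
Kira free: 06:45-16:15.
Zane: free for 15:45-17:00. Omar: not fully free for 15:45-17:00. Leo: not fully free for 15:45-17:00. Kavya: free for 15:45-17:00. Ravi: free for 15:45-17:00. Kira: not fully free for 15:45-17:00.

Kira, Leo, Omar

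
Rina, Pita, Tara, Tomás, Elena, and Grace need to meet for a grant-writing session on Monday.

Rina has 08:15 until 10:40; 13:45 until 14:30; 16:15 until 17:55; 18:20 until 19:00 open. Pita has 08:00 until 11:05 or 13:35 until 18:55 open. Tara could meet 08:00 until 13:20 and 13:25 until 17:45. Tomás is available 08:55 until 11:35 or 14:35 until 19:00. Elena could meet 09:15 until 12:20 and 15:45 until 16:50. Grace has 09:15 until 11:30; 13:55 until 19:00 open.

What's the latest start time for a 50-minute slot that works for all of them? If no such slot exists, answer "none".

Rina ∩ Pita: 08:15-10:40, 13:45-14:30, 16:15-17:55, 18:20-18:55.
Rina ∩ Pita ∩ Tara: 08:15-10:40, 13:45-14:30, 16:15-17:45.
Rina ∩ Pita ∩ Tara ∩ Tomás: 08:55-10:40, 16:15-17:45.
Rina ∩ Pita ∩ Tara ∩ Tomás ∩ Elena: 09:15-10:40, 16:15-16:50.
Rina ∩ Pita ∩ Tara ∩ Tomás ∩ Elena ∩ Grace: 09:15-10:40, 16:15-16:50.
Those are the intersection windows.
The last common window of at least 50 minutes is 09:15-10:40; a 50-minute meeting can start as late as 09:50 and still end by 10:40.

09:50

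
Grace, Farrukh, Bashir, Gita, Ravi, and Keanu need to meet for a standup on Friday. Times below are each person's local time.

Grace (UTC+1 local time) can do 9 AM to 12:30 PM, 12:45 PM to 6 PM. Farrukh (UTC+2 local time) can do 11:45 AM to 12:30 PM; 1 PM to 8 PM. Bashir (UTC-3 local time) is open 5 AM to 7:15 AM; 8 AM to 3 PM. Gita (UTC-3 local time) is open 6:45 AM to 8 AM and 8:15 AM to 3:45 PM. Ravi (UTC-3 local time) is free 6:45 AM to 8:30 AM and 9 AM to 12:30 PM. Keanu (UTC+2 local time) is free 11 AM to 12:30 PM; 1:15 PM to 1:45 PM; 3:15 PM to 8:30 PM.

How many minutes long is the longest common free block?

135

Grace in UTC: 08:00-11:30, 11:45-17:00 (subtract 1h to convert from UTC+1).
Farrukh in UTC: 09:45-10:30, 11:00-18:00 (subtract 2h to convert from UTC+2).
Bashir in UTC: 08:00-10:15, 11:00-18:00 (add 3h to convert from UTC-3).
Gita in UTC: 09:45-11:00, 11:15-18:45 (add 3h to convert from UTC-3).
Ravi in UTC: 09:45-11:30, 12:00-15:30 (add 3h to convert from UTC-3).
Keanu in UTC: 09:00-10:30, 11:15-11:45, 13:15-18:30 (subtract 2h to convert from UTC+2).
Grace ∩ Farrukh: 09:45-10:30, 11:00-11:30, 11:45-17:00.
Grace ∩ Farrukh ∩ Bashir: 09:45-10:15, 11:00-11:30, 11:45-17:00.
Grace ∩ Farrukh ∩ Bashir ∩ Gita: 09:45-10:15, 11:15-11:30, 11:45-17:00.
Grace ∩ Farrukh ∩ Bashir ∩ Gita ∩ Ravi: 09:45-10:15, 11:15-11:30, 12:00-15:30.
Grace ∩ Farrukh ∩ Bashir ∩ Gita ∩ Ravi ∩ Keanu: 09:45-10:15, 11:15-11:30, 13:15-15:30.
The longest is 13:15-15:30 at 135 minutes.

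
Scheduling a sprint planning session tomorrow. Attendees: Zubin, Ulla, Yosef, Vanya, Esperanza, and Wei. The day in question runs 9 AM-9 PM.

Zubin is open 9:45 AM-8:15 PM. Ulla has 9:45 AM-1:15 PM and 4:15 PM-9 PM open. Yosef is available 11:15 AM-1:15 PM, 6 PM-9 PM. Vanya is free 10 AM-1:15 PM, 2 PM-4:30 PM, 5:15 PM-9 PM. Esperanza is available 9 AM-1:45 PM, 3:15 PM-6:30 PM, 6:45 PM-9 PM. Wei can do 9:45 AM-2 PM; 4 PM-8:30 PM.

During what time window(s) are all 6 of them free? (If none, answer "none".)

11:15-13:15, 18:00-18:30, 18:45-20:15

Zubin ∩ Ulla: 09:45-13:15, 16:15-20:15.
Zubin ∩ Ulla ∩ Yosef: 11:15-13:15, 18:00-20:15.
Zubin ∩ Ulla ∩ Yosef ∩ Vanya: 11:15-13:15, 18:00-20:15.
Zubin ∩ Ulla ∩ Yosef ∩ Vanya ∩ Esperanza: 11:15-13:15, 18:00-18:30, 18:45-20:15.
Zubin ∩ Ulla ∩ Yosef ∩ Vanya ∩ Esperanza ∩ Wei: 11:15-13:15, 18:00-18:30, 18:45-20:15.
Those are the intersection windows.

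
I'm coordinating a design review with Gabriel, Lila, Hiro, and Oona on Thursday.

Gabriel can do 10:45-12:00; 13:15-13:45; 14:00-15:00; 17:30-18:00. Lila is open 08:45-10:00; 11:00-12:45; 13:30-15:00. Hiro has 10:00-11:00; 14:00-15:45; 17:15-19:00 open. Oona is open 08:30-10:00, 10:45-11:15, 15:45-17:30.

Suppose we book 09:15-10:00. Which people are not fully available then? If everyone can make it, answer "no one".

Gabriel, Hiro

Gabriel: not fully free for 09:15-10:00. Lila: free for 09:15-10:00. Hiro: not fully free for 09:15-10:00. Oona: free for 09:15-10:00.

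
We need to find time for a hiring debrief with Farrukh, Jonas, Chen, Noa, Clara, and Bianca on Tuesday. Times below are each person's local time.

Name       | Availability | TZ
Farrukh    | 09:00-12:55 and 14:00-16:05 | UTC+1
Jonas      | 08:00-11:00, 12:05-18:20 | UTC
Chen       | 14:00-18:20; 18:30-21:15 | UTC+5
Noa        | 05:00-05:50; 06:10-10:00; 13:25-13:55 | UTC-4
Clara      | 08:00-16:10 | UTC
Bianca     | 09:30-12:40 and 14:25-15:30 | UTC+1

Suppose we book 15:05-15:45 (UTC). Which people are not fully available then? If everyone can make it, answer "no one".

Farrukh in UTC: 08:00-11:55, 13:00-15:05 (subtract 1h to convert from UTC+1).
Jonas in UTC: 08:00-11:00, 12:05-18:20.
Chen in UTC: 09:00-13:20, 13:30-16:15 (subtract 5h to convert from UTC+5).
Noa in UTC: 09:00-09:50, 10:10-14:00, 17:25-17:55 (add 4h to convert from UTC-4).
Clara in UTC: 08:00-16:10.
Bianca in UTC: 08:30-11:40, 13:25-14:30 (subtract 1h to convert from UTC+1).
Farrukh: not fully free for 15:05-15:45. Jonas: free for 15:05-15:45. Chen: free for 15:05-15:45. Noa: not fully free for 15:05-15:45. Clara: free for 15:05-15:45. Bianca: not fully free for 15:05-15:45.

Bianca, Farrukh, Noa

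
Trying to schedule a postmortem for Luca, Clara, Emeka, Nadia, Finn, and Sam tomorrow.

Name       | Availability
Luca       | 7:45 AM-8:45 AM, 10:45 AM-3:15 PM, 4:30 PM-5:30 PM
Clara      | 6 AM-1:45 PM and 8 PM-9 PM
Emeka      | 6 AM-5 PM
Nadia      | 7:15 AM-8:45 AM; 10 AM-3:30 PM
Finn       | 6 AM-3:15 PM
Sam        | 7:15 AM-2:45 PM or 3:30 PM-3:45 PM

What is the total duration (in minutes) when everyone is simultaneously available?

Luca ∩ Clara: 07:45-08:45, 10:45-13:45.
Luca ∩ Clara ∩ Emeka: 07:45-08:45, 10:45-13:45.
Luca ∩ Clara ∩ Emeka ∩ Nadia: 07:45-08:45, 10:45-13:45.
Luca ∩ Clara ∩ Emeka ∩ Nadia ∩ Finn: 07:45-08:45, 10:45-13:45.
Luca ∩ Clara ∩ Emeka ∩ Nadia ∩ Finn ∩ Sam: 07:45-08:45, 10:45-13:45.
Summing the common windows: 60 + 180 = 240 minutes.

240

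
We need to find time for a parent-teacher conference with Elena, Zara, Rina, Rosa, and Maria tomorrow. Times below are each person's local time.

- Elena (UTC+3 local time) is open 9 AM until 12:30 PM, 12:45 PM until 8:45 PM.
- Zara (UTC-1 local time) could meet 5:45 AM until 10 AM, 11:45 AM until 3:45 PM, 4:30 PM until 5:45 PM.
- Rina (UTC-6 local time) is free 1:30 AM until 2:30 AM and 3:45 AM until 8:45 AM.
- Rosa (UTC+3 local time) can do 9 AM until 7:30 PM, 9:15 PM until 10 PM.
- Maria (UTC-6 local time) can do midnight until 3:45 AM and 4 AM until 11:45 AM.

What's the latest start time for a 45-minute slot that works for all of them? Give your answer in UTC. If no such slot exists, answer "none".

14:00

Elena in UTC: 06:00-09:30, 09:45-17:45 (subtract 3h to convert from UTC+3).
Zara in UTC: 06:45-11:00, 12:45-16:45, 17:30-18:45 (add 1h to convert from UTC-1).
Rina in UTC: 07:30-08:30, 09:45-14:45 (add 6h to convert from UTC-6).
Rosa in UTC: 06:00-16:30, 18:15-19:00 (subtract 3h to convert from UTC+3).
Maria in UTC: 06:00-09:45, 10:00-17:45 (add 6h to convert from UTC-6).
Elena ∩ Zara: 06:45-09:30, 09:45-11:00, 12:45-16:45, 17:30-17:45.
Elena ∩ Zara ∩ Rina: 07:30-08:30, 09:45-11:00, 12:45-14:45.
Elena ∩ Zara ∩ Rina ∩ Rosa: 07:30-08:30, 09:45-11:00, 12:45-14:45.
Elena ∩ Zara ∩ Rina ∩ Rosa ∩ Maria: 07:30-08:30, 10:00-11:00, 12:45-14:45.
So the common availability across everyone is 07:30-08:30, 10:00-11:00, 12:45-14:45.
The last common window of at least 45 minutes is 12:45-14:45; a 45-minute meeting can start as late as 14:00 and still end by 14:45.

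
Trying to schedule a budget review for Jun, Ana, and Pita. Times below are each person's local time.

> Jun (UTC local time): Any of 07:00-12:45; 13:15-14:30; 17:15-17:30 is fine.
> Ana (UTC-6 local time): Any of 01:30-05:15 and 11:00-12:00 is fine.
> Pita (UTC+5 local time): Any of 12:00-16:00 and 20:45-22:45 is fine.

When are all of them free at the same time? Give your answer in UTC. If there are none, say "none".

Jun in UTC: 07:00-12:45, 13:15-14:30, 17:15-17:30.
Ana in UTC: 07:30-11:15, 17:00-18:00 (add 6h to convert from UTC-6).
Pita in UTC: 07:00-11:00, 15:45-17:45 (subtract 5h to convert from UTC+5).
Jun ∩ Ana: 07:30-11:15, 17:15-17:30.
Jun ∩ Ana ∩ Pita: 07:30-11:00, 17:15-17:30.
Those are the intersection windows.

07:30-11:00, 17:15-17:30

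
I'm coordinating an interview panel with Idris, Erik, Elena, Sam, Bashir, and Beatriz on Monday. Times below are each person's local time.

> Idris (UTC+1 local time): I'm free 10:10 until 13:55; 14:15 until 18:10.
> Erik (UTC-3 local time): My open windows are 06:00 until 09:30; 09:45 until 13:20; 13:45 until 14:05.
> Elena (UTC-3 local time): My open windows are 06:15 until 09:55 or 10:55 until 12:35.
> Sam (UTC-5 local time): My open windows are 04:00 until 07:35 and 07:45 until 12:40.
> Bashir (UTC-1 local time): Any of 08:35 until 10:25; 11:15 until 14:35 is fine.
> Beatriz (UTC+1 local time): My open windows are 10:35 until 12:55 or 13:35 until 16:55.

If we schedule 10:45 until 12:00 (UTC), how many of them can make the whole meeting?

Idris in UTC: 09:10-12:55, 13:15-17:10 (subtract 1h to convert from UTC+1).
Erik in UTC: 09:00-12:30, 12:45-16:20, 16:45-17:05 (add 3h to convert from UTC-3).
Elena in UTC: 09:15-12:55, 13:55-15:35 (add 3h to convert from UTC-3).
Sam in UTC: 09:00-12:35, 12:45-17:40 (add 5h to convert from UTC-5).
Bashir in UTC: 09:35-11:25, 12:15-15:35 (add 1h to convert from UTC-1).
Beatriz in UTC: 09:35-11:55, 12:35-15:55 (subtract 1h to convert from UTC+1).
Idris, Erik, Elena, and Sam can make the full 10:45-12:00 slot — that's 4.

4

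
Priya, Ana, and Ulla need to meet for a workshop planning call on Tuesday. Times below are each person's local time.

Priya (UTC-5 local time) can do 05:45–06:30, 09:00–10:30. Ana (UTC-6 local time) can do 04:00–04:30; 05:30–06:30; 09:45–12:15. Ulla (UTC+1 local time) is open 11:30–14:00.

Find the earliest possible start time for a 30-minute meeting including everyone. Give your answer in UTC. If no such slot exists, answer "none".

Priya in UTC: 10:45-11:30, 14:00-15:30 (add 5h to convert from UTC-5).
Ana in UTC: 10:00-10:30, 11:30-12:30, 15:45-18:15 (add 6h to convert from UTC-6).
Ulla in UTC: 10:30-13:00 (subtract 1h to convert from UTC+1).
Priya ∩ Ana: ∅.
Priya ∩ Ana ∩ Ulla: ∅.
There is no time when everyone is free.
No common window is at least 30 minutes long.

none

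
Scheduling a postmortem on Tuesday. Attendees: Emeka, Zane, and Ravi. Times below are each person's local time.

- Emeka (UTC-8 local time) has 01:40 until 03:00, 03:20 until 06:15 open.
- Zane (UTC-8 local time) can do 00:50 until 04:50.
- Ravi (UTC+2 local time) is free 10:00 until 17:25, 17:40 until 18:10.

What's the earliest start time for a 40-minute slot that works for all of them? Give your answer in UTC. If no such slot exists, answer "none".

Emeka in UTC: 09:40-11:00, 11:20-14:15 (add 8h to convert from UTC-8).
Zane in UTC: 08:50-12:50 (add 8h to convert from UTC-8).
Ravi in UTC: 08:00-15:25, 15:40-16:10 (subtract 2h to convert from UTC+2).
Emeka ∩ Zane: 09:40-11:00, 11:20-12:50.
Emeka ∩ Zane ∩ Ravi: 09:40-11:00, 11:20-12:50.
The first common window of at least 40 minutes is 09:40-11:00, so the earliest start is 09:40.

09:40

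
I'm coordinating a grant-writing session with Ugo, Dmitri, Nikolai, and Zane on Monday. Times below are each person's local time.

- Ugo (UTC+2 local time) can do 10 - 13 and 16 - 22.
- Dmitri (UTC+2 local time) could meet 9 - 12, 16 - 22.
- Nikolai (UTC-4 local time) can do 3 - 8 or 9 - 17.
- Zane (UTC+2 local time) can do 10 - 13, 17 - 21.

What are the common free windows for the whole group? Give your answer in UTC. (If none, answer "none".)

Ugo in UTC: 08:00-11:00, 14:00-20:00 (subtract 2h to convert from UTC+2).
Dmitri in UTC: 07:00-10:00, 14:00-20:00 (subtract 2h to convert from UTC+2).
Nikolai in UTC: 07:00-12:00, 13:00-21:00 (add 4h to convert from UTC-4).
Zane in UTC: 08:00-11:00, 15:00-19:00 (subtract 2h to convert from UTC+2).
Ugo ∩ Dmitri: 08:00-10:00, 14:00-20:00.
Ugo ∩ Dmitri ∩ Nikolai: 08:00-10:00, 14:00-20:00.
Ugo ∩ Dmitri ∩ Nikolai ∩ Zane: 08:00-10:00, 15:00-19:00.

08:00-10:00, 15:00-19:00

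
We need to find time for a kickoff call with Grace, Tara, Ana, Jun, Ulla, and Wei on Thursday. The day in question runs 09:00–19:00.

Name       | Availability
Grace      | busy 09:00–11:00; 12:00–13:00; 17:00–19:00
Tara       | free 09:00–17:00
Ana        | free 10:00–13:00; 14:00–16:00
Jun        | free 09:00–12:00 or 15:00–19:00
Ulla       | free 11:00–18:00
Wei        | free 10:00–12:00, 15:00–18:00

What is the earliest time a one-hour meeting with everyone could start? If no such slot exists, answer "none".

11:00

Grace free: 11:00-12:00, 13:00-17:00 (invert busy blocks within the working day).
Tara free: 09:00-17:00.
Ana free: 10:00-13:00, 14:00-16:00.
Jun free: 09:00-12:00, 15:00-19:00.
Ulla free: 11:00-18:00.
Wei free: 10:00-12:00, 15:00-18:00.
Grace ∩ Tara: 11:00-12:00, 13:00-17:00.
Grace ∩ Tara ∩ Ana: 11:00-12:00, 14:00-16:00.
Grace ∩ Tara ∩ Ana ∩ Jun: 11:00-12:00, 15:00-16:00.
Grace ∩ Tara ∩ Ana ∩ Jun ∩ Ulla: 11:00-12:00, 15:00-16:00.
Grace ∩ Tara ∩ Ana ∩ Jun ∩ Ulla ∩ Wei: 11:00-12:00, 15:00-16:00.
So the common availability across everyone is 11:00-12:00, 15:00-16:00.
The first common window of at least 60 minutes is 11:00-12:00, so the earliest start is 11:00.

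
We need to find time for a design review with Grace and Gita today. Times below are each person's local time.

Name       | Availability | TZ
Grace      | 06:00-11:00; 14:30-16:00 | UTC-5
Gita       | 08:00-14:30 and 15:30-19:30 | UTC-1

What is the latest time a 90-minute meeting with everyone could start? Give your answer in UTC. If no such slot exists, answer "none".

Grace in UTC: 11:00-16:00, 19:30-21:00 (add 5h to convert from UTC-5).
Gita in UTC: 09:00-15:30, 16:30-20:30 (add 1h to convert from UTC-1).
Grace ∩ Gita: 11:00-15:30, 19:30-20:30.
Those are the intersection windows.
The last common window of at least 90 minutes is 11:00-15:30; a 90-minute meeting can start as late as 14:00 and still end by 15:30.

14:00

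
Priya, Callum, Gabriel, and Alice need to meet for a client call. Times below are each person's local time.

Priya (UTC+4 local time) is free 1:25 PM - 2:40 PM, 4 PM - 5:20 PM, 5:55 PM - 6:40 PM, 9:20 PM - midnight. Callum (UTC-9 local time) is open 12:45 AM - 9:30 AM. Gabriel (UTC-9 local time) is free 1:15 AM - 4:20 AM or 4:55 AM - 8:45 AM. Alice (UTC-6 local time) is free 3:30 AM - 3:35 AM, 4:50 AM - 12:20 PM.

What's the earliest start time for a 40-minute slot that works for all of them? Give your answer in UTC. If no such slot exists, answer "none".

Priya in UTC: 09:25-10:40, 12:00-13:20, 13:55-14:40, 17:20-20:00 (subtract 4h to convert from UTC+4).
Callum in UTC: 09:45-18:30 (add 9h to convert from UTC-9).
Gabriel in UTC: 10:15-13:20, 13:55-17:45 (add 9h to convert from UTC-9).
Alice in UTC: 09:30-09:35, 10:50-18:20 (add 6h to convert from UTC-6).
Priya ∩ Callum: 09:45-10:40, 12:00-13:20, 13:55-14:40, 17:20-18:30.
Priya ∩ Callum ∩ Gabriel: 10:15-10:40, 12:00-13:20, 13:55-14:40, 17:20-17:45.
Priya ∩ Callum ∩ Gabriel ∩ Alice: 12:00-13:20, 13:55-14:40, 17:20-17:45.
The first common window of at least 40 minutes is 12:00-13:20, so the earliest start is 12:00.

12:00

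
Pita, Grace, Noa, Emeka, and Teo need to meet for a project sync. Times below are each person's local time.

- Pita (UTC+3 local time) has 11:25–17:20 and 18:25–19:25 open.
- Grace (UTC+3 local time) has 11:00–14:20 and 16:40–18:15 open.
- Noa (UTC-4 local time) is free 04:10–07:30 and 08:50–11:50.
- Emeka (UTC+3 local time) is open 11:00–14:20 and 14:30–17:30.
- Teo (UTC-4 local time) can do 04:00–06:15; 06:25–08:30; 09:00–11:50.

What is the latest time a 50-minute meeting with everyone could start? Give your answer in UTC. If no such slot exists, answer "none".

10:30

Pita in UTC: 08:25-14:20, 15:25-16:25 (subtract 3h to convert from UTC+3).
Grace in UTC: 08:00-11:20, 13:40-15:15 (subtract 3h to convert from UTC+3).
Noa in UTC: 08:10-11:30, 12:50-15:50 (add 4h to convert from UTC-4).
Emeka in UTC: 08:00-11:20, 11:30-14:30 (subtract 3h to convert from UTC+3).
Teo in UTC: 08:00-10:15, 10:25-12:30, 13:00-15:50 (add 4h to convert from UTC-4).
Pita ∩ Grace: 08:25-11:20, 13:40-14:20.
Pita ∩ Grace ∩ Noa: 08:25-11:20, 13:40-14:20.
Pita ∩ Grace ∩ Noa ∩ Emeka: 08:25-11:20, 13:40-14:20.
Pita ∩ Grace ∩ Noa ∩ Emeka ∩ Teo: 08:25-10:15, 10:25-11:20, 13:40-14:20.
The last common window of at least 50 minutes is 10:25-11:20; a 50-minute meeting can start as late as 10:30 and still end by 11:20.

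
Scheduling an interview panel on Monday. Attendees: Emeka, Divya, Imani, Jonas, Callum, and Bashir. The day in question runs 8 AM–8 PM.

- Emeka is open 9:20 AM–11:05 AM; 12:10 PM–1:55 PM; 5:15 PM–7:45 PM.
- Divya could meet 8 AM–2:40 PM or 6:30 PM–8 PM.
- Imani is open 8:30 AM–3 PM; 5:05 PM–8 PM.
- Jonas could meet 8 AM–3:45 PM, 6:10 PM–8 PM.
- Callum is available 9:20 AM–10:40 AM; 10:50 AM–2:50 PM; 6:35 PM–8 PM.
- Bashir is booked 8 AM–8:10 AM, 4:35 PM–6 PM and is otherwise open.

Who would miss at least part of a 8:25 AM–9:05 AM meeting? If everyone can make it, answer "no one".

Emeka free: 09:20-11:05, 12:10-13:55, 17:15-19:45.
Divya free: 08:00-14:40, 18:30-20:00.
Imani free: 08:30-15:00, 17:05-20:00.
Jonas free: 08:00-15:45, 18:10-20:00.
Callum free: 09:20-10:40, 10:50-14:50, 18:35-20:00.
Bashir free: 08:10-16:35, 18:00-20:00 (invert busy blocks within the working day).
Emeka: not fully free for 08:25-09:05. Divya: free for 08:25-09:05. Imani: not fully free for 08:25-09:05. Jonas: free for 08:25-09:05. Callum: not fully free for 08:25-09:05. Bashir: free for 08:25-09:05.

Callum, Emeka, Imani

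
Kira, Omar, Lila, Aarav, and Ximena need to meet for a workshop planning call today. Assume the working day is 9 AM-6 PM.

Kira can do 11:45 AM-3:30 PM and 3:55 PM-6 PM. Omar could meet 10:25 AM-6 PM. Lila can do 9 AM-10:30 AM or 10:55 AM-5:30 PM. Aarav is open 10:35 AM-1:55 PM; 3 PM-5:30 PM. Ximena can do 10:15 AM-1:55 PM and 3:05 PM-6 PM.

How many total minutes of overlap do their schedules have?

Kira ∩ Omar: 11:45-15:30, 15:55-18:00.
Kira ∩ Omar ∩ Lila: 11:45-15:30, 15:55-17:30.
Kira ∩ Omar ∩ Lila ∩ Aarav: 11:45-13:55, 15:00-15:30, 15:55-17:30.
Kira ∩ Omar ∩ Lila ∩ Aarav ∩ Ximena: 11:45-13:55, 15:05-15:30, 15:55-17:30.
Those are the intersection windows.
Summing the common windows: 130 + 25 + 95 = 250 minutes.

250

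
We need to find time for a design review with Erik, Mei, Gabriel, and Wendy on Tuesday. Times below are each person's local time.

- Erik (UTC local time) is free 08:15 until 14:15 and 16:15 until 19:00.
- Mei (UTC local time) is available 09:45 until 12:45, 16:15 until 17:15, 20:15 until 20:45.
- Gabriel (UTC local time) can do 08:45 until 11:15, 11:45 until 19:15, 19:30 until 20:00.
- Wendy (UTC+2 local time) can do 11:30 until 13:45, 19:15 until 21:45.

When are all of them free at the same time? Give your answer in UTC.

09:45-11:15

Erik in UTC: 08:15-14:15, 16:15-19:00.
Mei in UTC: 09:45-12:45, 16:15-17:15, 20:15-20:45.
Gabriel in UTC: 08:45-11:15, 11:45-19:15, 19:30-20:00.
Wendy in UTC: 09:30-11:45, 17:15-19:45 (subtract 2h to convert from UTC+2).
Erik ∩ Mei: 09:45-12:45, 16:15-17:15.
Erik ∩ Mei ∩ Gabriel: 09:45-11:15, 11:45-12:45, 16:15-17:15.
Erik ∩ Mei ∩ Gabriel ∩ Wendy: 09:45-11:15.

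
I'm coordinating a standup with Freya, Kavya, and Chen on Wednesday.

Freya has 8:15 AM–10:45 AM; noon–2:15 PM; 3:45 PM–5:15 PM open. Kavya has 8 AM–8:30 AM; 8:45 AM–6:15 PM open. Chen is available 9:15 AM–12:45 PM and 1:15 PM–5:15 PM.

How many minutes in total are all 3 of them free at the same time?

285

Freya ∩ Kavya: 08:15-08:30, 08:45-10:45, 12:00-14:15, 15:45-17:15.
Freya ∩ Kavya ∩ Chen: 09:15-10:45, 12:00-12:45, 13:15-14:15, 15:45-17:15.
Summing the common windows: 90 + 45 + 60 + 90 = 285 minutes.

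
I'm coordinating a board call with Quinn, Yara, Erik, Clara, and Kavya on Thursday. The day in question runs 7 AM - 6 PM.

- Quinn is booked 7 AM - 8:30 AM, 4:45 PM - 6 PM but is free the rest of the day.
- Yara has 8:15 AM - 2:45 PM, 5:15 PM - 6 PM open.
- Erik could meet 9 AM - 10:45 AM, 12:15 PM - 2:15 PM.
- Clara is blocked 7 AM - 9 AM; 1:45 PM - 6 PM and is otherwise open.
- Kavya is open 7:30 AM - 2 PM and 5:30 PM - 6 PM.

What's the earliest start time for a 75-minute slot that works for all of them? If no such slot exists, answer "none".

Quinn free: 08:30-16:45 (invert busy blocks within the working day).
Yara free: 08:15-14:45, 17:15-18:00.
Erik free: 09:00-10:45, 12:15-14:15.
Clara free: 09:00-13:45 (invert busy blocks within the working day).
Kavya free: 07:30-14:00, 17:30-18:00.
Quinn ∩ Yara: 08:30-14:45.
Quinn ∩ Yara ∩ Erik: 09:00-10:45, 12:15-14:15.
Quinn ∩ Yara ∩ Erik ∩ Clara: 09:00-10:45, 12:15-13:45.
Quinn ∩ Yara ∩ Erik ∩ Clara ∩ Kavya: 09:00-10:45, 12:15-13:45.
So the common availability across everyone is 09:00-10:45, 12:15-13:45.
The first common window of at least 75 minutes is 09:00-10:45, so the earliest start is 09:00.

09:00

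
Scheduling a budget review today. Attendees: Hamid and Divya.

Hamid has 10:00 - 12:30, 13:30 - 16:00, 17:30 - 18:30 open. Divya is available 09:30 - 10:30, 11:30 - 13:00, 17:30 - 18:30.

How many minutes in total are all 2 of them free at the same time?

Hamid ∩ Divya: 10:00-10:30, 11:30-12:30, 17:30-18:30.
Summing the common windows: 30 + 60 + 60 = 150 minutes.

150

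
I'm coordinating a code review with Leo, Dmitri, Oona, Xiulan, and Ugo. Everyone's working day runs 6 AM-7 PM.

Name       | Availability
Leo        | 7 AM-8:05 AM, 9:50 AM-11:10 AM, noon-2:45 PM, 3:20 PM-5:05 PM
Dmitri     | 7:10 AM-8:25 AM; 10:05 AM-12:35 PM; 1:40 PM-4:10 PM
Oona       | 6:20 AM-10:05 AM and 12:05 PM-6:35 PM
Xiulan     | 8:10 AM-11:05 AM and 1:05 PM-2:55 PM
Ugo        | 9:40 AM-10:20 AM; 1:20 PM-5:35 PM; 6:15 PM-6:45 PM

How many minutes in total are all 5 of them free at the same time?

65

Leo ∩ Dmitri: 07:10-08:05, 10:05-11:10, 12:00-12:35, 13:40-14:45, 15:20-16:10.
Leo ∩ Dmitri ∩ Oona: 07:10-08:05, 12:05-12:35, 13:40-14:45, 15:20-16:10.
Leo ∩ Dmitri ∩ Oona ∩ Xiulan: 13:40-14:45.
Leo ∩ Dmitri ∩ Oona ∩ Xiulan ∩ Ugo: 13:40-14:45.
Those are the intersection windows.
That's a single block of 65 minutes.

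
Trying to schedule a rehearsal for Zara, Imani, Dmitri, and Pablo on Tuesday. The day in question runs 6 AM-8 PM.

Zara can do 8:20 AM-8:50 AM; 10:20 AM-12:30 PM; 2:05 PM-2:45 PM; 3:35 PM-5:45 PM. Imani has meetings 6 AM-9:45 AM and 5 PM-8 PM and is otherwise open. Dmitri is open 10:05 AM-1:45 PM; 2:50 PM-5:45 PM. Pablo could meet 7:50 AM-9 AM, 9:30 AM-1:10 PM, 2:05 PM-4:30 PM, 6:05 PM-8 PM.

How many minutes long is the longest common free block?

130

Zara free: 08:20-08:50, 10:20-12:30, 14:05-14:45, 15:35-17:45.
Imani free: 09:45-17:00 (invert busy blocks within the working day).
Dmitri free: 10:05-13:45, 14:50-17:45.
Pablo free: 07:50-09:00, 09:30-13:10, 14:05-16:30, 18:05-20:00.
Zara ∩ Imani: 10:20-12:30, 14:05-14:45, 15:35-17:00.
Zara ∩ Imani ∩ Dmitri: 10:20-12:30, 15:35-17:00.
Zara ∩ Imani ∩ Dmitri ∩ Pablo: 10:20-12:30, 15:35-16:30.
So the common availability across everyone is 10:20-12:30, 15:35-16:30.
The longest is 10:20-12:30 at 130 minutes.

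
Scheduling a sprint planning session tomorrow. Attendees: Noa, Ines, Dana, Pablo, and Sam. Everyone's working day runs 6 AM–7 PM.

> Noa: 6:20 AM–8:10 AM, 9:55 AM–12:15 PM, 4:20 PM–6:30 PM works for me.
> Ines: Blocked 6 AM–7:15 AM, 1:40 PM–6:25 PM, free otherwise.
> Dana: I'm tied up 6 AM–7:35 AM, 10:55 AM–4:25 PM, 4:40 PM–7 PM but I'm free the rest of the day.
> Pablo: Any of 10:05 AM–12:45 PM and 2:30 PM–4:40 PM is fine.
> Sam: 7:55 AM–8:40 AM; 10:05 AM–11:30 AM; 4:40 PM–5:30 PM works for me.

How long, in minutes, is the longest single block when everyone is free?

50

Noa free: 06:20-08:10, 09:55-12:15, 16:20-18:30.
Ines free: 07:15-13:40, 18:25-19:00 (invert busy blocks within the working day).
Dana free: 07:35-10:55, 16:25-16:40 (invert busy blocks within the working day).
Pablo free: 10:05-12:45, 14:30-16:40.
Sam free: 07:55-08:40, 10:05-11:30, 16:40-17:30.
Noa ∩ Ines: 07:15-08:10, 09:55-12:15, 18:25-18:30.
Noa ∩ Ines ∩ Dana: 07:35-08:10, 09:55-10:55.
Noa ∩ Ines ∩ Dana ∩ Pablo: 10:05-10:55.
Noa ∩ Ines ∩ Dana ∩ Pablo ∩ Sam: 10:05-10:55.
The longest is 10:05-10:55 at 50 minutes.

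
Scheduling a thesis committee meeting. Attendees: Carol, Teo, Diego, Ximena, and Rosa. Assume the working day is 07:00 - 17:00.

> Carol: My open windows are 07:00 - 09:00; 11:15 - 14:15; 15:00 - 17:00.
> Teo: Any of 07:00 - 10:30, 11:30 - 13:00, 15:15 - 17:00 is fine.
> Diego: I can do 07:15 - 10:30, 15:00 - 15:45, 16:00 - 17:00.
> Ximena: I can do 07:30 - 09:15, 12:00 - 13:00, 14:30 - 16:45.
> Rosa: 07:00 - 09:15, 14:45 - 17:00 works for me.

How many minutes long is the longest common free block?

Carol ∩ Teo: 07:00-09:00, 11:30-13:00, 15:15-17:00.
Carol ∩ Teo ∩ Diego: 07:15-09:00, 15:15-15:45, 16:00-17:00.
Carol ∩ Teo ∩ Diego ∩ Ximena: 07:30-09:00, 15:15-15:45, 16:00-16:45.
Carol ∩ Teo ∩ Diego ∩ Ximena ∩ Rosa: 07:30-09:00, 15:15-15:45, 16:00-16:45.
Those are the intersection windows.
The longest is 07:30-09:00 at 90 minutes.

90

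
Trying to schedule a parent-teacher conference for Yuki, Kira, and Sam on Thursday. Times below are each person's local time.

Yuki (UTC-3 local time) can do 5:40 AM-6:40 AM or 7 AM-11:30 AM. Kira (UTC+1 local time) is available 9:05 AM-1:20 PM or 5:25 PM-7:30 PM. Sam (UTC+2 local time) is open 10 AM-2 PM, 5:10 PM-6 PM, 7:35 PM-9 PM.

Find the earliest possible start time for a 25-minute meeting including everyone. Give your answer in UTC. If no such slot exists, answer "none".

Yuki in UTC: 08:40-09:40, 10:00-14:30 (add 3h to convert from UTC-3).
Kira in UTC: 08:05-12:20, 16:25-18:30 (subtract 1h to convert from UTC+1).
Sam in UTC: 08:00-12:00, 15:10-16:00, 17:35-19:00 (subtract 2h to convert from UTC+2).
Yuki ∩ Kira: 08:40-09:40, 10:00-12:20.
Yuki ∩ Kira ∩ Sam: 08:40-09:40, 10:00-12:00.
The first common window of at least 25 minutes is 08:40-09:40, so the earliest start is 08:40.

08:40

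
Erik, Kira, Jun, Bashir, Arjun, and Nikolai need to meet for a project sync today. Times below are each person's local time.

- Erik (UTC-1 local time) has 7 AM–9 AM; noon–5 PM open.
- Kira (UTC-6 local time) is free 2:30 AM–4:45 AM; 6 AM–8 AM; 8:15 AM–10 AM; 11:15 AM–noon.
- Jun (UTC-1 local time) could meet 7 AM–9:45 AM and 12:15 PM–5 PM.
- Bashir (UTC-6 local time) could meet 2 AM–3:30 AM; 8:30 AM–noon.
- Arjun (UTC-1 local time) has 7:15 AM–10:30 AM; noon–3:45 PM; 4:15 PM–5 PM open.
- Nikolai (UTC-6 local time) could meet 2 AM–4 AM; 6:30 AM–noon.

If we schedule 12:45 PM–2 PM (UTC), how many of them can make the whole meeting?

Erik in UTC: 08:00-10:00, 13:00-18:00 (add 1h to convert from UTC-1).
Kira in UTC: 08:30-10:45, 12:00-14:00, 14:15-16:00, 17:15-18:00 (add 6h to convert from UTC-6).
Jun in UTC: 08:00-10:45, 13:15-18:00 (add 1h to convert from UTC-1).
Bashir in UTC: 08:00-09:30, 14:30-18:00 (add 6h to convert from UTC-6).
Arjun in UTC: 08:15-11:30, 13:00-16:45, 17:15-18:00 (add 1h to convert from UTC-1).
Nikolai in UTC: 08:00-10:00, 12:30-18:00 (add 6h to convert from UTC-6).
Kira and Nikolai can make the full 12:45-14:00 slot — that's 2.

2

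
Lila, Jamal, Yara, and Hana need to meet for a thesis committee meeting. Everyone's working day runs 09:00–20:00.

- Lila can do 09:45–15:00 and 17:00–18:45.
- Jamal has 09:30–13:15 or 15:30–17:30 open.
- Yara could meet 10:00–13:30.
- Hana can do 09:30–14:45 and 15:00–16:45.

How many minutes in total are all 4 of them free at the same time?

Lila ∩ Jamal: 09:45-13:15, 17:00-17:30.
Lila ∩ Jamal ∩ Yara: 10:00-13:15.
Lila ∩ Jamal ∩ Yara ∩ Hana: 10:00-13:15.
That's a single block of 195 minutes.

195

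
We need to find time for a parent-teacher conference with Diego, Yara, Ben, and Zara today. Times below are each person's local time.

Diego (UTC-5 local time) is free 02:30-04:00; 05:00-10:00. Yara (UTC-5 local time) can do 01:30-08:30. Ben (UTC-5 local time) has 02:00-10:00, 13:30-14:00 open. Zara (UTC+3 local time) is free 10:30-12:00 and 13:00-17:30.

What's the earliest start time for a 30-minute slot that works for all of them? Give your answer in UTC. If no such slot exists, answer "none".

Diego in UTC: 07:30-09:00, 10:00-15:00 (add 5h to convert from UTC-5).
Yara in UTC: 06:30-13:30 (add 5h to convert from UTC-5).
Ben in UTC: 07:00-15:00, 18:30-19:00 (add 5h to convert from UTC-5).
Zara in UTC: 07:30-09:00, 10:00-14:30 (subtract 3h to convert from UTC+3).
Diego ∩ Yara: 07:30-09:00, 10:00-13:30.
Diego ∩ Yara ∩ Ben: 07:30-09:00, 10:00-13:30.
Diego ∩ Yara ∩ Ben ∩ Zara: 07:30-09:00, 10:00-13:30.
The first common window of at least 30 minutes is 07:30-09:00, so the earliest start is 07:30.

07:30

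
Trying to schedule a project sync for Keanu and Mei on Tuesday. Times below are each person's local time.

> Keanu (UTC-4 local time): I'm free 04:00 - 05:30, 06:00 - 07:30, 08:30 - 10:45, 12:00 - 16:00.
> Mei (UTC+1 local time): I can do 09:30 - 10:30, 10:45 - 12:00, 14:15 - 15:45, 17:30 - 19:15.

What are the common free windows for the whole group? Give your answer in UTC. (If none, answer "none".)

08:30-09:30, 10:00-11:00, 13:15-14:45, 16:30-18:15

Keanu in UTC: 08:00-09:30, 10:00-11:30, 12:30-14:45, 16:00-20:00 (add 4h to convert from UTC-4).
Mei in UTC: 08:30-09:30, 09:45-11:00, 13:15-14:45, 16:30-18:15 (subtract 1h to convert from UTC+1).
Keanu ∩ Mei: 08:30-09:30, 10:00-11:00, 13:15-14:45, 16:30-18:15.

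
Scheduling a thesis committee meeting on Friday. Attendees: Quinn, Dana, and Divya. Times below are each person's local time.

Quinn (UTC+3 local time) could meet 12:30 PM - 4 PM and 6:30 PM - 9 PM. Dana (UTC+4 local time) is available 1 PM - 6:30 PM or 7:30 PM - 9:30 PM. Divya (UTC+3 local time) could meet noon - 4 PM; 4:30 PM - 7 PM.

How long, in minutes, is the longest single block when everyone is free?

Quinn in UTC: 09:30-13:00, 15:30-18:00 (subtract 3h to convert from UTC+3).
Dana in UTC: 09:00-14:30, 15:30-17:30 (subtract 4h to convert from UTC+4).
Divya in UTC: 09:00-13:00, 13:30-16:00 (subtract 3h to convert from UTC+3).
Quinn ∩ Dana: 09:30-13:00, 15:30-17:30.
Quinn ∩ Dana ∩ Divya: 09:30-13:00, 15:30-16:00.
So the common availability across everyone is 09:30-13:00, 15:30-16:00.
The longest is 09:30-13:00 at 210 minutes.

210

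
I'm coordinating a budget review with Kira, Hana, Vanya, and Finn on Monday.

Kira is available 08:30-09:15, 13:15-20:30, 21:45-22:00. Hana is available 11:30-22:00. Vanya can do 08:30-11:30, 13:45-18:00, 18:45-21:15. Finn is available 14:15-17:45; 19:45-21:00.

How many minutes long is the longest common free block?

210

Kira ∩ Hana: 13:15-20:30, 21:45-22:00.
Kira ∩ Hana ∩ Vanya: 13:45-18:00, 18:45-20:30.
Kira ∩ Hana ∩ Vanya ∩ Finn: 14:15-17:45, 19:45-20:30.
The longest is 14:15-17:45 at 210 minutes.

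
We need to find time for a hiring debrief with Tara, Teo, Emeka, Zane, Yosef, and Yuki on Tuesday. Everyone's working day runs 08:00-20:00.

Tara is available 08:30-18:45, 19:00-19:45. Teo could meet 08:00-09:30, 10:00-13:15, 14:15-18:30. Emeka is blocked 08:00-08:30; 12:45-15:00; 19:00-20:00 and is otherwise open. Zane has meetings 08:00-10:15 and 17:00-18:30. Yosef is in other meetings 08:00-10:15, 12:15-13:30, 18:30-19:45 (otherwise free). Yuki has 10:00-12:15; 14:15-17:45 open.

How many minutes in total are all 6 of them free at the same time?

240

Tara free: 08:30-18:45, 19:00-19:45.
Teo free: 08:00-09:30, 10:00-13:15, 14:15-18:30.
Emeka free: 08:30-12:45, 15:00-19:00 (invert busy blocks within the working day).
Zane free: 10:15-17:00, 18:30-20:00 (invert busy blocks within the working day).
Yosef free: 10:15-12:15, 13:30-18:30, 19:45-20:00 (invert busy blocks within the working day).
Yuki free: 10:00-12:15, 14:15-17:45.
Tara ∩ Teo: 08:30-09:30, 10:00-13:15, 14:15-18:30.
Tara ∩ Teo ∩ Emeka: 08:30-09:30, 10:00-12:45, 15:00-18:30.
Tara ∩ Teo ∩ Emeka ∩ Zane: 10:15-12:45, 15:00-17:00.
Tara ∩ Teo ∩ Emeka ∩ Zane ∩ Yosef: 10:15-12:15, 15:00-17:00.
Tara ∩ Teo ∩ Emeka ∩ Zane ∩ Yosef ∩ Yuki: 10:15-12:15, 15:00-17:00.
Summing the common windows: 120 + 120 = 240 minutes.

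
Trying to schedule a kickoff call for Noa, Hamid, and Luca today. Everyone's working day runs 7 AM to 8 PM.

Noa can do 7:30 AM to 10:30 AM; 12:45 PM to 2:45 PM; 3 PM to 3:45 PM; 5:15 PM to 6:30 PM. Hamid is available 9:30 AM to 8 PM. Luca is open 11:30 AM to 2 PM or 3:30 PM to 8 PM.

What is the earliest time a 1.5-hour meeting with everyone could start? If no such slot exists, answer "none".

Noa ∩ Hamid: 09:30-10:30, 12:45-14:45, 15:00-15:45, 17:15-18:30.
Noa ∩ Hamid ∩ Luca: 12:45-14:00, 15:30-15:45, 17:15-18:30.
No common window is at least 90 minutes long.

none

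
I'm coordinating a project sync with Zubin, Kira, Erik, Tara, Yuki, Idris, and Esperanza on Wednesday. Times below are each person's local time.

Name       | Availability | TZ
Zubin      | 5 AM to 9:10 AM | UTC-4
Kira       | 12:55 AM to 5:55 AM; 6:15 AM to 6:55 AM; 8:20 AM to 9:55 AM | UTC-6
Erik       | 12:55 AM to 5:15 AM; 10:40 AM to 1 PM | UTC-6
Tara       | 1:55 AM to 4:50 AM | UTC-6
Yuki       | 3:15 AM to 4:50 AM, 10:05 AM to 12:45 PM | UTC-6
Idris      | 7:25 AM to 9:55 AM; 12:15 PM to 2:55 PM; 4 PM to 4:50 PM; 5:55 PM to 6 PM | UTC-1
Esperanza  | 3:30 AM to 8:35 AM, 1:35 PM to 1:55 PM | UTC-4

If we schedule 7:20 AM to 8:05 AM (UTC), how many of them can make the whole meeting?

Zubin in UTC: 09:00-13:10 (add 4h to convert from UTC-4).
Kira in UTC: 06:55-11:55, 12:15-12:55, 14:20-15:55 (add 6h to convert from UTC-6).
Erik in UTC: 06:55-11:15, 16:40-19:00 (add 6h to convert from UTC-6).
Tara in UTC: 07:55-10:50 (add 6h to convert from UTC-6).
Yuki in UTC: 09:15-10:50, 16:05-18:45 (add 6h to convert from UTC-6).
Idris in UTC: 08:25-10:55, 13:15-15:55, 17:00-17:50, 18:55-19:00 (add 1h to convert from UTC-1).
Esperanza in UTC: 07:30-12:35, 17:35-17:55 (add 4h to convert from UTC-4).
Kira and Erik can make the full 07:20-08:05 slot — that's 2.

2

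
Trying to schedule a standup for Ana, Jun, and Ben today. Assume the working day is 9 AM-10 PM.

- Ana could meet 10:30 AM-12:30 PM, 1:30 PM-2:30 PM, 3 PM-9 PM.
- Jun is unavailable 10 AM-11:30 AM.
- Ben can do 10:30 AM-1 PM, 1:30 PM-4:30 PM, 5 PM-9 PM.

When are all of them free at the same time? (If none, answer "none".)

11:30-12:30, 13:30-14:30, 15:00-16:30, 17:00-21:00

Ana free: 10:30-12:30, 13:30-14:30, 15:00-21:00.
Jun free: 09:00-10:00, 11:30-22:00 (invert busy blocks within the working day).
Ben free: 10:30-13:00, 13:30-16:30, 17:00-21:00.
Ana ∩ Jun: 11:30-12:30, 13:30-14:30, 15:00-21:00.
Ana ∩ Jun ∩ Ben: 11:30-12:30, 13:30-14:30, 15:00-16:30, 17:00-21:00.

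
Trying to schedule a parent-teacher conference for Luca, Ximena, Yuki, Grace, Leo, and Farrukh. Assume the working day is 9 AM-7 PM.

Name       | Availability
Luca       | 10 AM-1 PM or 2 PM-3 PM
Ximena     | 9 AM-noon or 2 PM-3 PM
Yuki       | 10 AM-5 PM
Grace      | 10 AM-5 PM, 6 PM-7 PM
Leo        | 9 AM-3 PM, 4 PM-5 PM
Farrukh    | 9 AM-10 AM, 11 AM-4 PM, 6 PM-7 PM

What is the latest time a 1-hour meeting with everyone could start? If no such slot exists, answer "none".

Luca ∩ Ximena: 10:00-12:00, 14:00-15:00.
Luca ∩ Ximena ∩ Yuki: 10:00-12:00, 14:00-15:00.
Luca ∩ Ximena ∩ Yuki ∩ Grace: 10:00-12:00, 14:00-15:00.
Luca ∩ Ximena ∩ Yuki ∩ Grace ∩ Leo: 10:00-12:00, 14:00-15:00.
Luca ∩ Ximena ∩ Yuki ∩ Grace ∩ Leo ∩ Farrukh: 11:00-12:00, 14:00-15:00.
So the common availability across everyone is 11:00-12:00, 14:00-15:00.
The last common window of at least 60 minutes is 14:00-15:00; a 60-minute meeting can start as late as 14:00 and still end by 15:00.

14:00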